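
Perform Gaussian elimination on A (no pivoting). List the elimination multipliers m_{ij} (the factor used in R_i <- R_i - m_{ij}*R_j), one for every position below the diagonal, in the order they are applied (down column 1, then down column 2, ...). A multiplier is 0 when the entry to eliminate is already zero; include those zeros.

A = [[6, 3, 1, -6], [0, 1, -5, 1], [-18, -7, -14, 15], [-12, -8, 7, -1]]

multipliers: 0, -3, -2, 2, -2, 1

Forward elimination:
R2: entry in column 1 is already 0 -> m_{21} = 0 (no row operation needed)
R3 <- R3 - (-3)*R1:  [   0    2  -11   -3 ]
R4 <- R4 - (-2)*R1:  [   0   -2    9  -13 ]
R3 <- R3 - (2)*R2:  [  0   0  -1  -5 ]
R4 <- R4 - (-2)*R2:  [   0    0   -1  -11 ]
R4 <- R4 - (1)*R3:  [  0   0   0  -6 ]
Multipliers (in order of application): m_{21} = 0, m_{31} = -3, m_{41} = -2, m_{32} = 2, m_{42} = -2, m_{43} = 1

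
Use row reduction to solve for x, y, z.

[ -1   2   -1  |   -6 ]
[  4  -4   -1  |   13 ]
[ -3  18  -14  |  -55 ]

(-1, -4, -1)

Forward elimination on [A|b]:
R2 <- R2 - (-4)*R1:  [   0    4   -5  -11 ]
R3 <- R3 - (3)*R1:  [   0   12  -11  -37 ]
R3 <- R3 - (3)*R2:  [  0   0   4  -4 ]
Row echelon form:
[ -1  2  -1  |   -6 ]
[  0  4  -5  |  -11 ]
[  0  0   4  |   -4 ]
Back-substitution:
z = (-4) / 4 = -1
y = (-11 - (-5)*(-1)) / 4 = -4
x = (-6 - (2)*(-4) - (-1)*(-1)) / -1 = -1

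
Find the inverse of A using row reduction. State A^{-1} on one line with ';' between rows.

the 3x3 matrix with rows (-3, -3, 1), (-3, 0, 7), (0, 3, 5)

Gauss-Jordan on [A | I]:
R1 <- (1/-3)*R1:  [    1     1  -1/3  |  -1/3     0     0 ]
R2 <- R2 - (-3)*R1:  [  0   3   6  |  -1   1   0 ]
R2 <- (1/3)*R2:  [    0     1     2  |  -1/3   1/3     0 ]
R1 <- R1 - (1)*R2:  [    1     0  -7/3  |     0  -1/3     0 ]
R3 <- R3 - (3)*R2:  [  0   0  -1  |   1  -1   1 ]
R3 <- (1/-1)*R3:  [  0   0   1  |  -1   1  -1 ]
R1 <- R1 - (-7/3)*R3:  [    1     0     0  |  -7/3     2  -7/3 ]
R2 <- R2 - (2)*R3:  [    0     1     0  |   5/3  -5/3     2 ]
Right block of [I | A^{-1}] is the inverse:
[ -7/3     2  -7/3 ]
[  5/3  -5/3     2 ]
[   -1     1    -1 ]

inverse = [-7/3 2 -7/3; 5/3 -5/3 2; -1 1 -1]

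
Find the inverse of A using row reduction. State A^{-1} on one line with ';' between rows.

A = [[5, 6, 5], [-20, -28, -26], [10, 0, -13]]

inverse = [91/25 39/50 -4/25; -26/5 -23/20 3/10; 14/5 3/5 -1/5]

Gauss-Jordan on [A | I]:
R1 <- (1/5)*R1:  [   1  6/5    1  |  1/5    0    0 ]
R2 <- R2 - (-20)*R1:  [  0  -4  -6  |   4   1   0 ]
R3 <- R3 - (10)*R1:  [   0  -12  -23  |   -2    0    1 ]
R2 <- (1/-4)*R2:  [    0     1   3/2  |    -1  -1/4     0 ]
R1 <- R1 - (6/5)*R2:  [    1     0  -4/5  |   7/5  3/10     0 ]
R3 <- R3 - (-12)*R2:  [   0    0   -5  |  -14   -3    1 ]
R3 <- (1/-5)*R3:  [    0     0     1  |  14/5   3/5  -1/5 ]
R1 <- R1 - (-4/5)*R3:  [     1      0      0  |  91/25  39/50  -4/25 ]
R2 <- R2 - (3/2)*R3:  [      0       1       0  |   -26/5  -23/20    3/10 ]
Right block of [I | A^{-1}] is the inverse:
[ 91/25   39/50  -4/25 ]
[ -26/5  -23/20   3/10 ]
[  14/5     3/5   -1/5 ]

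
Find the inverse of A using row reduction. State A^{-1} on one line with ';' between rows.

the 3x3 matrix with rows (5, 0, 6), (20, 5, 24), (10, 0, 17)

inverse = [17/25 0 -6/25; -4/5 1/5 0; -2/5 0 1/5]

Gauss-Jordan on [A | I]:
R1 <- (1/5)*R1:  [   1    0  6/5  |  1/5    0    0 ]
R2 <- R2 - (20)*R1:  [  0   5   0  |  -4   1   0 ]
R3 <- R3 - (10)*R1:  [  0   0   5  |  -2   0   1 ]
R2 <- (1/5)*R2:  [    0     1     0  |  -4/5   1/5     0 ]
R3 <- (1/5)*R3:  [    0     0     1  |  -2/5     0   1/5 ]
R1 <- R1 - (6/5)*R3:  [     1      0      0  |  17/25      0  -6/25 ]
Right block of [I | A^{-1}] is the inverse:
[ 17/25    0  -6/25 ]
[  -4/5  1/5      0 ]
[  -2/5    0    1/5 ]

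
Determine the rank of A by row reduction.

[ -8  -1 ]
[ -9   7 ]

Row reduction:
R2 <- R2 - (9/8)*R1:  [    0  65/8 ]
Row echelon form:
[ -8    -1 ]
[  0  65/8 ]
Nonzero rows / pivot columns: 2

rank(A) = 2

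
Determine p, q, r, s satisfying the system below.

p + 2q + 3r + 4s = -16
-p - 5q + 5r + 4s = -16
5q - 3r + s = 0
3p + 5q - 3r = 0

(-1, 0, -1, -3)

Forward elimination on [A|b]:
R2 <- R2 - (-1)*R1:  [   0   -3    8    8  -32 ]
R4 <- R4 - (3)*R1:  [   0   -1  -12  -12   48 ]
R3 <- R3 - (-5/3)*R2:  [      0       0    31/3    43/3  -160/3 ]
R4 <- R4 - (1/3)*R2:  [     0      0  -44/3  -44/3  176/3 ]
R4 <- R4 - (-44/31)*R3:  [       0        0        0   176/31  -528/31 ]
Row echelon form:
[ 1   2     3       4  |      -16 ]
[ 0  -3     8       8  |      -32 ]
[ 0   0  31/3    43/3  |   -160/3 ]
[ 0   0     0  176/31  |  -528/31 ]
Back-substitution:
s = (-528/31) / (176/31) = -3
r = (-160/3 - (43/3)*(-3)) / (31/3) = -1
q = (-32 - (8)*(-1) - (8)*(-3)) / -3 = 0
p = (-16 - (2)*(0) - (3)*(-1) - (4)*(-3)) / 1 = -1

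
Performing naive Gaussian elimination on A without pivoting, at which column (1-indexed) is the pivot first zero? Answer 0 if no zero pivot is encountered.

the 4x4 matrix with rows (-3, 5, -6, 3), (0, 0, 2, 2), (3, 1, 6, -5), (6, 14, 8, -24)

first zero-pivot column = 2

Naive forward elimination:
R3 <- R3 - (-1)*R1:  [  0   6   0  -2 ]
R4 <- R4 - (-2)*R1:  [   0   24   -4  -18 ]
Matrix at this point:
[ -3   5  -6    3 ]
[  0   0   2    2 ]
[  0   6   0   -2 ]
[  0  24  -4  -18 ]
Pivot entry (2,2) is zero but row 3 has 6 in column 2 -> naive elimination stops; a row interchange (e.g. R2 <-> R3) would be required here.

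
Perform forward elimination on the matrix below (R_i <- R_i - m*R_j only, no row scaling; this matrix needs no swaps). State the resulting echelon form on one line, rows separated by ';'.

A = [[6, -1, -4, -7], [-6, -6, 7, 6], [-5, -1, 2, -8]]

REF = [6 -1 -4 -7; 0 -7 3 -1; 0 0 -89/42 -95/7]

Forward elimination:
R2 <- R2 - (-1)*R1:  [  0  -7   3  -1 ]
R3 <- R3 - (-5/6)*R1:  [     0  -11/6   -4/3  -83/6 ]
R3 <- R3 - (11/42)*R2:  [      0       0  -89/42   -95/7 ]
Row echelon form:
[ 6  -1      -4     -7 ]
[ 0  -7       3     -1 ]
[ 0   0  -89/42  -95/7 ]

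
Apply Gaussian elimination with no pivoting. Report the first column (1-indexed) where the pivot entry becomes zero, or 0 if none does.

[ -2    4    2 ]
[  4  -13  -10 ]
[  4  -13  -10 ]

first zero-pivot column = 3

Naive forward elimination:
R2 <- R2 - (-2)*R1:  [  0  -5  -6 ]
R3 <- R3 - (-2)*R1:  [  0  -5  -6 ]
R3 <- R3 - (1)*R2:  [ 0  0  0 ]
Matrix at this point:
[ -2   4   2 ]
[  0  -5  -6 ]
[  0   0   0 ]
Pivot entry (3,3) in the last row is zero and there are no rows below to swap with -> zero pivot in column 3 (A is singular).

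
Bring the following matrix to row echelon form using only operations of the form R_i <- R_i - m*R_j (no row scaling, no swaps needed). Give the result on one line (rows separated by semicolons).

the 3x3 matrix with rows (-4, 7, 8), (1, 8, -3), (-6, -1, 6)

REF = [-4 7 8; 0 39/4 -1; 0 0 -280/39]

Forward elimination:
R2 <- R2 - (-1/4)*R1:  [    0  39/4    -1 ]
R3 <- R3 - (3/2)*R1:  [     0  -23/2     -6 ]
R3 <- R3 - (-46/39)*R2:  [       0        0  -280/39 ]
Row echelon form:
[ -4     7        8 ]
[  0  39/4       -1 ]
[  0     0  -280/39 ]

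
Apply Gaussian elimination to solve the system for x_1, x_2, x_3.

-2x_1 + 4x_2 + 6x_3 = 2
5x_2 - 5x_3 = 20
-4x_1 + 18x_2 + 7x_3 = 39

(2, 3, -1)

Forward elimination on [A|b]:
R3 <- R3 - (2)*R1:  [  0  10  -5  35 ]
R3 <- R3 - (2)*R2:  [  0   0   5  -5 ]
Row echelon form:
[ -2  4   6  |   2 ]
[  0  5  -5  |  20 ]
[  0  0   5  |  -5 ]
Back-substitution:
x_3 = (-5) / 5 = -1
x_2 = (20 - (-5)*(-1)) / 5 = 3
x_1 = (2 - (4)*(3) - (6)*(-1)) / -2 = 2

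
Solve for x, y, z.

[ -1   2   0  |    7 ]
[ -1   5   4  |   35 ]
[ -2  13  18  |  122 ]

Forward elimination on [A|b]:
R2 <- R2 - (1)*R1:  [  0   3   4  28 ]
R3 <- R3 - (2)*R1:  [   0    9   18  108 ]
R3 <- R3 - (3)*R2:  [  0   0   6  24 ]
Row echelon form:
[ -1  2  0  |   7 ]
[  0  3  4  |  28 ]
[  0  0  6  |  24 ]
Back-substitution:
z = (24) / 6 = 4
y = (28 - (4)*(4)) / 3 = 4
x = (7 - (2)*(4)) / -1 = 1

(1, 4, 4)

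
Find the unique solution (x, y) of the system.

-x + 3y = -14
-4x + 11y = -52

(2, -4)

Forward elimination on [A|b]:
R2 <- R2 - (4)*R1:  [  0  -1   4 ]
Row echelon form:
[ -1   3  |  -14 ]
[  0  -1  |    4 ]
Back-substitution:
y = (4) / -1 = -4
x = (-14 - (3)*(-4)) / -1 = 2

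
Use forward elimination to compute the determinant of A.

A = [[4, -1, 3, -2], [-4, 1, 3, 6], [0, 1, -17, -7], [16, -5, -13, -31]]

Forward elimination:
R2 <- R2 - (-1)*R1:  [ 0  0  6  4 ]
R4 <- R4 - (4)*R1:  [   0   -1  -25  -23 ]
R2 <-> R3   (pivot in column 2 was zero)
[ 4  -1    3   -2 ]
[ 0   1  -17   -7 ]
[ 0   0    6    4 ]
[ 0  -1  -25  -23 ]
R4 <- R4 - (-1)*R2:  [   0    0  -42  -30 ]
R4 <- R4 - (-7)*R3:  [  0   0   0  -2 ]
Upper-triangular form:
[ 4  -1    3  -2 ]
[ 0   1  -17  -7 ]
[ 0   0    6   4 ]
[ 0   0    0  -2 ]
det(A) = (-1)^1 * (4) * (1) * (6) * (-2) = 48  (1 row swap -> sign -1)

det(A) = 48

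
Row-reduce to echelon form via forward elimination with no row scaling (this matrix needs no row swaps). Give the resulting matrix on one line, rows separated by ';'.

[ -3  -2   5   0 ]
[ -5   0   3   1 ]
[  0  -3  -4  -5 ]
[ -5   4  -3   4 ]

Forward elimination:
R2 <- R2 - (5/3)*R1:  [     0   10/3  -16/3      1 ]
R4 <- R4 - (5/3)*R1:  [     0   22/3  -34/3      4 ]
R3 <- R3 - (-9/10)*R2:  [      0       0   -44/5  -41/10 ]
R4 <- R4 - (11/5)*R2:  [   0    0  2/5  9/5 ]
R4 <- R4 - (-1/22)*R3:  [     0      0      0  71/44 ]
Row echelon form:
[ -3    -2      5       0 ]
[  0  10/3  -16/3       1 ]
[  0     0  -44/5  -41/10 ]
[  0     0      0   71/44 ]

REF = [-3 -2 5 0; 0 10/3 -16/3 1; 0 0 -44/5 -41/10; 0 0 0 71/44]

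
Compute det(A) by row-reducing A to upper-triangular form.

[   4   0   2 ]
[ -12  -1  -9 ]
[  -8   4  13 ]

det(A) = -20

Forward elimination:
R2 <- R2 - (-3)*R1:  [  0  -1  -3 ]
R3 <- R3 - (-2)*R1:  [  0   4  17 ]
R3 <- R3 - (-4)*R2:  [ 0  0  5 ]
Upper-triangular form:
[ 4   0   2 ]
[ 0  -1  -3 ]
[ 0   0   5 ]
det(A) = (-1)^0 * (4) * (-1) * (5) = -20  (0 row swaps -> sign +1)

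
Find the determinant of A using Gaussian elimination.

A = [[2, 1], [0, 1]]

det(A) = 2

Forward elimination:
Upper-triangular form:
[ 2  1 ]
[ 0  1 ]
det(A) = (-1)^0 * (2) * (1) = 2  (0 row swaps -> sign +1)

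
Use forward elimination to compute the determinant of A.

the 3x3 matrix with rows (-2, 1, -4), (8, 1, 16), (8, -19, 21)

det(A) = -50

Forward elimination:
R2 <- R2 - (-4)*R1:  [ 0  5  0 ]
R3 <- R3 - (-4)*R1:  [   0  -15    5 ]
R3 <- R3 - (-3)*R2:  [ 0  0  5 ]
Upper-triangular form:
[ -2  1  -4 ]
[  0  5   0 ]
[  0  0   5 ]
det(A) = (-1)^0 * (-2) * (5) * (5) = -50  (0 row swaps -> sign +1)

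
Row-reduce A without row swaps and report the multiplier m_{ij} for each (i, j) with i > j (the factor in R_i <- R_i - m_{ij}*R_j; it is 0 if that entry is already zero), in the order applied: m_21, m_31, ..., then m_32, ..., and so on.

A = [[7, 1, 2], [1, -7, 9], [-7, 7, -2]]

Forward elimination:
R2 <- R2 - (1/7)*R1:  [     0  -50/7   61/7 ]
R3 <- R3 - (-1)*R1:  [ 0  8  0 ]
R3 <- R3 - (-28/25)*R2:  [      0       0  244/25 ]
Multipliers (in order of application): m_{21} = 1/7, m_{31} = -1, m_{32} = -28/25

multipliers: 1/7, -1, -28/25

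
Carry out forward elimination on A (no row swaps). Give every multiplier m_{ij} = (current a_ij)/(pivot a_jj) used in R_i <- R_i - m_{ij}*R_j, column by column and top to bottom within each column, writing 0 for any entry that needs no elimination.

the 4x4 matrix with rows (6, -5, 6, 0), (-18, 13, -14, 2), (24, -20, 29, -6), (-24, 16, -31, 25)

multipliers: -3, 4, -4, 0, 2, -3

Forward elimination:
R2 <- R2 - (-3)*R1:  [  0  -2   4   2 ]
R3 <- R3 - (4)*R1:  [  0   0   5  -6 ]
R4 <- R4 - (-4)*R1:  [  0  -4  -7  25 ]
R3: entry in column 2 is already 0 -> m_{32} = 0 (no row operation needed)
R4 <- R4 - (2)*R2:  [   0    0  -15   21 ]
R4 <- R4 - (-3)*R3:  [ 0  0  0  3 ]
Multipliers (in order of application): m_{21} = -3, m_{31} = 4, m_{41} = -4, m_{32} = 0, m_{42} = 2, m_{43} = -3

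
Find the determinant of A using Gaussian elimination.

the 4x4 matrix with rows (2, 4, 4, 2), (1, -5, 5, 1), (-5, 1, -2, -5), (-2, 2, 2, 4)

det(A) = -1068

Forward elimination:
R2 <- R2 - (1/2)*R1:  [  0  -7   3   0 ]
R3 <- R3 - (-5/2)*R1:  [  0  11   8   0 ]
R4 <- R4 - (-1)*R1:  [ 0  6  6  6 ]
R3 <- R3 - (-11/7)*R2:  [    0     0  89/7     0 ]
R4 <- R4 - (-6/7)*R2:  [    0     0  60/7     6 ]
R4 <- R4 - (60/89)*R3:  [ 0  0  0  6 ]
Upper-triangular form:
[ 2   4     4  2 ]
[ 0  -7     3  0 ]
[ 0   0  89/7  0 ]
[ 0   0     0  6 ]
det(A) = (-1)^0 * (2) * (-7) * (89/7) * (6) = -1068  (0 row swaps -> sign +1)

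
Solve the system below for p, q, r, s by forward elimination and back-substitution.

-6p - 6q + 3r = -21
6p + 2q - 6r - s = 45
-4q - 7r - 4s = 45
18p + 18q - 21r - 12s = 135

Forward elimination on [A|b]:
R2 <- R2 - (-1)*R1:  [  0  -4  -3  -1  24 ]
R4 <- R4 - (-3)*R1:  [   0    0  -12  -12   72 ]
R3 <- R3 - (1)*R2:  [  0   0  -4  -3  21 ]
R4 <- R4 - (3)*R3:  [  0   0   0  -3   9 ]
Row echelon form:
[ -6  -6   3   0  |  -21 ]
[  0  -4  -3  -1  |   24 ]
[  0   0  -4  -3  |   21 ]
[  0   0   0  -3  |    9 ]
Back-substitution:
s = (9) / -3 = -3
r = (21 - (-3)*(-3)) / -4 = -3
q = (24 - (-3)*(-3) - (-1)*(-3)) / -4 = -3
p = (-21 - (-6)*(-3) - (3)*(-3)) / -6 = 5

(5, -3, -3, -3)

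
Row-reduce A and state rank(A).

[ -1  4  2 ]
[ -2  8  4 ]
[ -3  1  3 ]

Row reduction:
R2 <- R2 - (2)*R1:  [ 0  0  0 ]
R3 <- R3 - (3)*R1:  [   0  -11   -3 ]
R2 <-> R3   (pivot in column 2 was zero)
[ -1    4   2 ]
[  0  -11  -3 ]
[  0    0   0 ]
Row echelon form:
[ -1    4   2 ]
[  0  -11  -3 ]
[  0    0   0 ]
Nonzero rows / pivot columns: 2

rank(A) = 2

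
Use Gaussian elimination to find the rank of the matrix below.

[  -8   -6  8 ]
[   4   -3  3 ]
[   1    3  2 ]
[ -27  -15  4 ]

rank(A) = 3

Row reduction:
R2 <- R2 - (-1/2)*R1:  [  0  -6   7 ]
R3 <- R3 - (-1/8)*R1:  [   0  9/4    3 ]
R4 <- R4 - (27/8)*R1:  [    0  21/4   -23 ]
R3 <- R3 - (-3/8)*R2:  [    0     0  45/8 ]
R4 <- R4 - (-7/8)*R2:  [      0       0  -135/8 ]
R4 <- R4 - (-3)*R3:  [ 0  0  0 ]
Row echelon form:
[ -8  -6     8 ]
[  0  -6     7 ]
[  0   0  45/8 ]
[  0   0     0 ]
Nonzero rows / pivot columns: 3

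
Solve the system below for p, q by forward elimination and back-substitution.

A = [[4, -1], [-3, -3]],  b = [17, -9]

Forward elimination on [A|b]:
R2 <- R2 - (-3/4)*R1:  [     0  -15/4   15/4 ]
Row echelon form:
[ 4     -1  |    17 ]
[ 0  -15/4  |  15/4 ]
Back-substitution:
q = (15/4) / (-15/4) = -1
p = (17 - (-1)*(-1)) / 4 = 4

(4, -1)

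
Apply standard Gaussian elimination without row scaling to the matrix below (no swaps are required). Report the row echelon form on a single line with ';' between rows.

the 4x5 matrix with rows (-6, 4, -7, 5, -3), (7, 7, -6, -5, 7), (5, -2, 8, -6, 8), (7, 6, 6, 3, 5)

Forward elimination:
R2 <- R2 - (-7/6)*R1:  [     0   35/3  -85/6    5/6    7/2 ]
R3 <- R3 - (-5/6)*R1:  [     0    4/3   13/6  -11/6   11/2 ]
R4 <- R4 - (-7/6)*R1:  [     0   32/3  -13/6   53/6    3/2 ]
R3 <- R3 - (4/35)*R2:  [      0       0   53/14  -27/14   51/10 ]
R4 <- R4 - (32/35)*R2:  [      0       0  151/14  113/14  -17/10 ]
R4 <- R4 - (151/53)*R3:  [         0          0          0     719/53  -4301/265 ]
Row echelon form:
[ -6     4     -7       5         -3 ]
[  0  35/3  -85/6     5/6        7/2 ]
[  0     0  53/14  -27/14      51/10 ]
[  0     0      0  719/53  -4301/265 ]

REF = [-6 4 -7 5 -3; 0 35/3 -85/6 5/6 7/2; 0 0 53/14 -27/14 51/10; 0 0 0 719/53 -4301/265]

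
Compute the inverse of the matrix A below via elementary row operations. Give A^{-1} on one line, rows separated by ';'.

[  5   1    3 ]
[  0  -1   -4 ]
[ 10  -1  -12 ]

inverse = [4/15 3/10 -1/30; -4/3 -3 2/3; 1/3 1/2 -1/6]

Gauss-Jordan on [A | I]:
R1 <- (1/5)*R1:  [   1  1/5  3/5  |  1/5    0    0 ]
R3 <- R3 - (10)*R1:  [   0   -3  -18  |   -2    0    1 ]
R2 <- (1/-1)*R2:  [  0   1   4  |   0  -1   0 ]
R1 <- R1 - (1/5)*R2:  [    1     0  -1/5  |   1/5   1/5     0 ]
R3 <- R3 - (-3)*R2:  [  0   0  -6  |  -2  -3   1 ]
R3 <- (1/-6)*R3:  [    0     0     1  |   1/3   1/2  -1/6 ]
R1 <- R1 - (-1/5)*R3:  [     1      0      0  |   4/15   3/10  -1/30 ]
R2 <- R2 - (4)*R3:  [    0     1     0  |  -4/3    -3   2/3 ]
Right block of [I | A^{-1}] is the inverse:
[ 4/15  3/10  -1/30 ]
[ -4/3    -3    2/3 ]
[  1/3   1/2   -1/6 ]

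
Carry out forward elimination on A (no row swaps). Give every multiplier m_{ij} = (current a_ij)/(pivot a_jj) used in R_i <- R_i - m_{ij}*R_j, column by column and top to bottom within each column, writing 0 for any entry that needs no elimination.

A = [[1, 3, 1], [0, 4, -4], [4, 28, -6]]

Forward elimination:
R2: entry in column 1 is already 0 -> m_{21} = 0 (no row operation needed)
R3 <- R3 - (4)*R1:  [   0   16  -10 ]
R3 <- R3 - (4)*R2:  [ 0  0  6 ]
Multipliers (in order of application): m_{21} = 0, m_{31} = 4, m_{32} = 4

multipliers: 0, 4, 4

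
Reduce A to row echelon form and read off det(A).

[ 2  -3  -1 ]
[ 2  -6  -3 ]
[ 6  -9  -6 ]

Forward elimination:
R2 <- R2 - (1)*R1:  [  0  -3  -2 ]
R3 <- R3 - (3)*R1:  [  0   0  -3 ]
Upper-triangular form:
[ 2  -3  -1 ]
[ 0  -3  -2 ]
[ 0   0  -3 ]
det(A) = (-1)^0 * (2) * (-3) * (-3) = 18  (0 row swaps -> sign +1)

det(A) = 18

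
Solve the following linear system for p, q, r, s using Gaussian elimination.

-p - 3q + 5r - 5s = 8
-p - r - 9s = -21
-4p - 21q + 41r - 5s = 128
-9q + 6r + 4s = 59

Forward elimination on [A|b]:
R2 <- R2 - (1)*R1:  [   0    3   -6   -4  -29 ]
R3 <- R3 - (4)*R1:  [  0  -9  21  15  96 ]
R3 <- R3 - (-3)*R2:  [ 0  0  3  3  9 ]
R4 <- R4 - (-3)*R2:  [   0    0  -12   -8  -28 ]
R4 <- R4 - (-4)*R3:  [ 0  0  0  4  8 ]
Row echelon form:
[ -1  -3   5  -5  |    8 ]
[  0   3  -6  -4  |  -29 ]
[  0   0   3   3  |    9 ]
[  0   0   0   4  |    8 ]
Back-substitution:
s = (8) / 4 = 2
r = (9 - (3)*(2)) / 3 = 1
q = (-29 - (-6)*(1) - (-4)*(2)) / 3 = -5
p = (8 - (-3)*(-5) - (5)*(1) - (-5)*(2)) / -1 = 2

(2, -5, 1, 2)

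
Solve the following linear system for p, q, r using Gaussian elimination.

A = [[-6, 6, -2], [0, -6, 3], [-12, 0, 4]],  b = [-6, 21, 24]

(-3, -5, -3)

Forward elimination on [A|b]:
R3 <- R3 - (2)*R1:  [   0  -12    8   36 ]
R3 <- R3 - (2)*R2:  [  0   0   2  -6 ]
Row echelon form:
[ -6   6  -2  |  -6 ]
[  0  -6   3  |  21 ]
[  0   0   2  |  -6 ]
Back-substitution:
r = (-6) / 2 = -3
q = (21 - (3)*(-3)) / -6 = -5
p = (-6 - (6)*(-5) - (-2)*(-3)) / -6 = -3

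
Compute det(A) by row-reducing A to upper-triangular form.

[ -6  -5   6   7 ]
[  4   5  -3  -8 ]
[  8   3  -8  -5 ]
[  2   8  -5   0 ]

Forward elimination:
R2 <- R2 - (-2/3)*R1:  [     0    5/3      1  -10/3 ]
R3 <- R3 - (-4/3)*R1:  [     0  -11/3      0   13/3 ]
R4 <- R4 - (-1/3)*R1:  [    0  19/3    -3   7/3 ]
R3 <- R3 - (-11/5)*R2:  [    0     0  11/5    -3 ]
R4 <- R4 - (19/5)*R2:  [     0      0  -34/5     15 ]
R4 <- R4 - (-34/11)*R3:  [     0      0      0  63/11 ]
Upper-triangular form:
[ -6   -5     6      7 ]
[  0  5/3     1  -10/3 ]
[  0    0  11/5     -3 ]
[  0    0     0  63/11 ]
det(A) = (-1)^0 * (-6) * (5/3) * (11/5) * (63/11) = -126  (0 row swaps -> sign +1)

det(A) = -126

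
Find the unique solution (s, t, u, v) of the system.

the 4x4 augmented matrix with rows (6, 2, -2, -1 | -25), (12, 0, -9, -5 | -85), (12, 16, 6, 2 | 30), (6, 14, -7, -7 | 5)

(-5, 5, 0, 5)

Forward elimination on [A|b]:
R2 <- R2 - (2)*R1:  [   0   -4   -5   -3  -35 ]
R3 <- R3 - (2)*R1:  [  0  12  10   4  80 ]
R4 <- R4 - (1)*R1:  [  0  12  -5  -6  30 ]
R3 <- R3 - (-3)*R2:  [   0    0   -5   -5  -25 ]
R4 <- R4 - (-3)*R2:  [   0    0  -20  -15  -75 ]
R4 <- R4 - (4)*R3:  [  0   0   0   5  25 ]
Row echelon form:
[ 6   2  -2  -1  |  -25 ]
[ 0  -4  -5  -3  |  -35 ]
[ 0   0  -5  -5  |  -25 ]
[ 0   0   0   5  |   25 ]
Back-substitution:
v = (25) / 5 = 5
u = (-25 - (-5)*(5)) / -5 = 0
t = (-35 - (-5)*(0) - (-3)*(5)) / -4 = 5
s = (-25 - (2)*(5) - (-2)*(0) - (-1)*(5)) / 6 = -5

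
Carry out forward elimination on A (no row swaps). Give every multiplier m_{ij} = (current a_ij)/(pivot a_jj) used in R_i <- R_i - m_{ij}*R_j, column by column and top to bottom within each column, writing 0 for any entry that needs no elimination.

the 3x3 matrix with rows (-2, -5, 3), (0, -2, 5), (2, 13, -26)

Forward elimination:
R2: entry in column 1 is already 0 -> m_{21} = 0 (no row operation needed)
R3 <- R3 - (-1)*R1:  [   0    8  -23 ]
R3 <- R3 - (-4)*R2:  [  0   0  -3 ]
Multipliers (in order of application): m_{21} = 0, m_{31} = -1, m_{32} = -4

multipliers: 0, -1, -4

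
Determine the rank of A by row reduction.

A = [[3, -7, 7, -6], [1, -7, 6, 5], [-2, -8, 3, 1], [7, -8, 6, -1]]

rank(A) = 4

Row reduction:
R2 <- R2 - (1/3)*R1:  [     0  -14/3   11/3      7 ]
R3 <- R3 - (-2/3)*R1:  [     0  -38/3   23/3     -3 ]
R4 <- R4 - (7/3)*R1:  [     0   25/3  -31/3     13 ]
R3 <- R3 - (19/7)*R2:  [     0      0  -16/7    -22 ]
R4 <- R4 - (-25/14)*R2:  [      0       0  -53/14    51/2 ]
R4 <- R4 - (53/32)*R3:  [      0       0       0  991/16 ]
Row echelon form:
[ 3     -7      7      -6 ]
[ 0  -14/3   11/3       7 ]
[ 0      0  -16/7     -22 ]
[ 0      0      0  991/16 ]
Nonzero rows / pivot columns: 4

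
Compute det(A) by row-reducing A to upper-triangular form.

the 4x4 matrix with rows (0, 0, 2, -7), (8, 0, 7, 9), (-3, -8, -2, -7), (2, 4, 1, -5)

Forward elimination:
R1 <-> R2   (pivot in column 1 was zero)
[  8   0   7   9 ]
[  0   0   2  -7 ]
[ -3  -8  -2  -7 ]
[  2   4   1  -5 ]
R3 <- R3 - (-3/8)*R1:  [     0     -8    5/8  -29/8 ]
R4 <- R4 - (1/4)*R1:  [     0      4   -3/4  -29/4 ]
R2 <-> R3   (pivot in column 2 was zero)
[ 8   0     7      9 ]
[ 0  -8   5/8  -29/8 ]
[ 0   0     2     -7 ]
[ 0   4  -3/4  -29/4 ]
R4 <- R4 - (-1/2)*R2:  [       0        0    -7/16  -145/16 ]
R4 <- R4 - (-7/32)*R3:  [       0        0        0  -339/32 ]
Upper-triangular form:
[ 8   0    7        9 ]
[ 0  -8  5/8    -29/8 ]
[ 0   0    2       -7 ]
[ 0   0    0  -339/32 ]
det(A) = (-1)^2 * (8) * (-8) * (2) * (-339/32) = 1356  (2 row swaps -> sign +1)

det(A) = 1356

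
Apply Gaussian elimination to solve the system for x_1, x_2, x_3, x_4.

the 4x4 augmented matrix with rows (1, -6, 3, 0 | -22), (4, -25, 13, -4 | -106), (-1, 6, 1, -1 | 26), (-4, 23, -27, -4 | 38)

(-4, 4, 2, 4)

Forward elimination on [A|b]:
R2 <- R2 - (4)*R1:  [   0   -1    1   -4  -18 ]
R3 <- R3 - (-1)*R1:  [  0   0   4  -1   4 ]
R4 <- R4 - (-4)*R1:  [   0   -1  -15   -4  -50 ]
R4 <- R4 - (1)*R2:  [   0    0  -16    0  -32 ]
R4 <- R4 - (-4)*R3:  [   0    0    0   -4  -16 ]
Row echelon form:
[ 1  -6  3   0  |  -22 ]
[ 0  -1  1  -4  |  -18 ]
[ 0   0  4  -1  |    4 ]
[ 0   0  0  -4  |  -16 ]
Back-substitution:
x_4 = (-16) / -4 = 4
x_3 = (4 - (-1)*(4)) / 4 = 2
x_2 = (-18 - (1)*(2) - (-4)*(4)) / -1 = 4
x_1 = (-22 - (-6)*(4) - (3)*(2)) / 1 = -4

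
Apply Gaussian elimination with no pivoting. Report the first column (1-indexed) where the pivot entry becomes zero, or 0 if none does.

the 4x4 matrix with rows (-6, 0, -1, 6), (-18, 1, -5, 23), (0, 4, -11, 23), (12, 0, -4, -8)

Naive forward elimination:
R2 <- R2 - (3)*R1:  [  0   1  -2   5 ]
R4 <- R4 - (-2)*R1:  [  0   0  -6   4 ]
R3 <- R3 - (4)*R2:  [  0   0  -3   3 ]
R4 <- R4 - (2)*R3:  [  0   0   0  -2 ]
All pivots nonzero; naive elimination completes without hitting a zero pivot.

first zero-pivot column = 0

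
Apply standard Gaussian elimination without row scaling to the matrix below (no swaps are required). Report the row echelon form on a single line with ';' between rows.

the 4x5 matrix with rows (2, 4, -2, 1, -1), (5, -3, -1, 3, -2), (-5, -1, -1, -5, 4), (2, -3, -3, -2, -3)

Forward elimination:
R2 <- R2 - (5/2)*R1:  [   0  -13    4  1/2  1/2 ]
R3 <- R3 - (-5/2)*R1:  [    0     9    -6  -5/2   3/2 ]
R4 <- R4 - (1)*R1:  [  0  -7  -1  -3  -2 ]
R3 <- R3 - (-9/13)*R2:  [      0       0  -42/13  -28/13   24/13 ]
R4 <- R4 - (7/13)*R2:  [      0       0  -41/13  -85/26  -59/26 ]
R4 <- R4 - (41/42)*R3:  [      0       0       0    -7/6  -57/14 ]
Row echelon form:
[ 2    4      -2       1      -1 ]
[ 0  -13       4     1/2     1/2 ]
[ 0    0  -42/13  -28/13   24/13 ]
[ 0    0       0    -7/6  -57/14 ]

REF = [2 4 -2 1 -1; 0 -13 4 1/2 1/2; 0 0 -42/13 -28/13 24/13; 0 0 0 -7/6 -57/14]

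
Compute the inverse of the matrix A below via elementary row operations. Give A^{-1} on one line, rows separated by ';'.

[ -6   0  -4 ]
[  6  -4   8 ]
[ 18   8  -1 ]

Gauss-Jordan on [A | I]:
R1 <- (1/-6)*R1:  [    1     0   2/3  |  -1/6     0     0 ]
R2 <- R2 - (6)*R1:  [  0  -4   4  |   1   1   0 ]
R3 <- R3 - (18)*R1:  [   0    8  -13  |    3    0    1 ]
R2 <- (1/-4)*R2:  [    0     1    -1  |  -1/4  -1/4     0 ]
R3 <- R3 - (8)*R2:  [  0   0  -5  |   5   2   1 ]
R3 <- (1/-5)*R3:  [    0     0     1  |    -1  -2/5  -1/5 ]
R1 <- R1 - (2/3)*R3:  [    1     0     0  |   1/2  4/15  2/15 ]
R2 <- R2 - (-1)*R3:  [      0       1       0  |    -5/4  -13/20    -1/5 ]
Right block of [I | A^{-1}] is the inverse:
[  1/2    4/15  2/15 ]
[ -5/4  -13/20  -1/5 ]
[   -1    -2/5  -1/5 ]

inverse = [1/2 4/15 2/15; -5/4 -13/20 -1/5; -1 -2/5 -1/5]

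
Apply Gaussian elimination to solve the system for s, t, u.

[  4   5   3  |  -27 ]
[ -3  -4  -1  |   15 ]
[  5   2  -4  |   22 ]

(2, -4, -5)

Forward elimination on [A|b]:
R2 <- R2 - (-3/4)*R1:  [     0   -1/4    5/4  -21/4 ]
R3 <- R3 - (5/4)*R1:  [     0  -17/4  -31/4  223/4 ]
R3 <- R3 - (17)*R2:  [   0    0  -29  145 ]
Row echelon form:
[ 4     5    3  |    -27 ]
[ 0  -1/4  5/4  |  -21/4 ]
[ 0     0  -29  |    145 ]
Back-substitution:
u = (145) / -29 = -5
t = (-21/4 - (5/4)*(-5)) / (-1/4) = -4
s = (-27 - (5)*(-4) - (3)*(-5)) / 4 = 2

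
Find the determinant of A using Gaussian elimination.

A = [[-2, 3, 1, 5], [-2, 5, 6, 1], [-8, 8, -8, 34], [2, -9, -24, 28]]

Forward elimination:
R2 <- R2 - (1)*R1:  [  0   2   5  -4 ]
R3 <- R3 - (4)*R1:  [   0   -4  -12   14 ]
R4 <- R4 - (-1)*R1:  [   0   -6  -23   33 ]
R3 <- R3 - (-2)*R2:  [  0   0  -2   6 ]
R4 <- R4 - (-3)*R2:  [  0   0  -8  21 ]
R4 <- R4 - (4)*R3:  [  0   0   0  -3 ]
Upper-triangular form:
[ -2  3   1   5 ]
[  0  2   5  -4 ]
[  0  0  -2   6 ]
[  0  0   0  -3 ]
det(A) = (-1)^0 * (-2) * (2) * (-2) * (-3) = -24  (0 row swaps -> sign +1)

det(A) = -24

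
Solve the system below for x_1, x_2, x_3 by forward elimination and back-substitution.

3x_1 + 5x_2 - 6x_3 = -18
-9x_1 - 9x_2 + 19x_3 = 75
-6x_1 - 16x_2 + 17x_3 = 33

Forward elimination on [A|b]:
R2 <- R2 - (-3)*R1:  [  0   6   1  21 ]
R3 <- R3 - (-2)*R1:  [  0  -6   5  -3 ]
R3 <- R3 - (-1)*R2:  [  0   0   6  18 ]
Row echelon form:
[ 3  5  -6  |  -18 ]
[ 0  6   1  |   21 ]
[ 0  0   6  |   18 ]
Back-substitution:
x_3 = (18) / 6 = 3
x_2 = (21 - (1)*(3)) / 6 = 3
x_1 = (-18 - (5)*(3) - (-6)*(3)) / 3 = -5

(-5, 3, 3)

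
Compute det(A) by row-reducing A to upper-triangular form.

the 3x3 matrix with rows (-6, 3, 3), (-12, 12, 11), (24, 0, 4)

Forward elimination:
R2 <- R2 - (2)*R1:  [ 0  6  5 ]
R3 <- R3 - (-4)*R1:  [  0  12  16 ]
R3 <- R3 - (2)*R2:  [ 0  0  6 ]
Upper-triangular form:
[ -6  3  3 ]
[  0  6  5 ]
[  0  0  6 ]
det(A) = (-1)^0 * (-6) * (6) * (6) = -216  (0 row swaps -> sign +1)

det(A) = -216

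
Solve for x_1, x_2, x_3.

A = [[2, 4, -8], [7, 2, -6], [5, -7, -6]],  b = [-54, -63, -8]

Forward elimination on [A|b]:
R2 <- R2 - (7/2)*R1:  [   0  -12   22  126 ]
R3 <- R3 - (5/2)*R1:  [   0  -17   14  127 ]
R3 <- R3 - (17/12)*R2:  [      0       0  -103/6  -103/2 ]
Row echelon form:
[ 2    4      -8  |     -54 ]
[ 0  -12      22  |     126 ]
[ 0    0  -103/6  |  -103/2 ]
Back-substitution:
x_3 = (-103/2) / (-103/6) = 3
x_2 = (126 - (22)*(3)) / -12 = -5
x_1 = (-54 - (4)*(-5) - (-8)*(3)) / 2 = -5

(-5, -5, 3)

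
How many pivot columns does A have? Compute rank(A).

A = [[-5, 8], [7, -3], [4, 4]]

rank(A) = 2

Row reduction:
R2 <- R2 - (-7/5)*R1:  [    0  41/5 ]
R3 <- R3 - (-4/5)*R1:  [    0  52/5 ]
R3 <- R3 - (52/41)*R2:  [ 0  0 ]
Row echelon form:
[ -5     8 ]
[  0  41/5 ]
[  0     0 ]
Nonzero rows / pivot columns: 2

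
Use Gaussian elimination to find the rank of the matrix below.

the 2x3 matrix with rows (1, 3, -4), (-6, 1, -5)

Row reduction:
R2 <- R2 - (-6)*R1:  [   0   19  -29 ]
Row echelon form:
[ 1   3   -4 ]
[ 0  19  -29 ]
Nonzero rows / pivot columns: 2

rank(A) = 2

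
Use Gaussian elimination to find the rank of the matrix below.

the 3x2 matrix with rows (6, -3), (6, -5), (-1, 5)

Row reduction:
R2 <- R2 - (1)*R1:  [  0  -2 ]
R3 <- R3 - (-1/6)*R1:  [   0  9/2 ]
R3 <- R3 - (-9/4)*R2:  [ 0  0 ]
Row echelon form:
[ 6  -3 ]
[ 0  -2 ]
[ 0   0 ]
Nonzero rows / pivot columns: 2

rank(A) = 2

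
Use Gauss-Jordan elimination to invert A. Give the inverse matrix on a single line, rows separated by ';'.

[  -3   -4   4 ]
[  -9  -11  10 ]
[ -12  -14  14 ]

inverse = [7/3 0 -2/3; -1 -1 1; 1 -1 1/2]

Gauss-Jordan on [A | I]:
R1 <- (1/-3)*R1:  [    1   4/3  -4/3  |  -1/3     0     0 ]
R2 <- R2 - (-9)*R1:  [  0   1  -2  |  -3   1   0 ]
R3 <- R3 - (-12)*R1:  [  0   2  -2  |  -4   0   1 ]
R1 <- R1 - (4/3)*R2:  [    1     0   4/3  |  11/3  -4/3     0 ]
R3 <- R3 - (2)*R2:  [  0   0   2  |   2  -2   1 ]
R3 <- (1/2)*R3:  [   0    0    1  |    1   -1  1/2 ]
R1 <- R1 - (4/3)*R3:  [    1     0     0  |   7/3     0  -2/3 ]
R2 <- R2 - (-2)*R3:  [  0   1   0  |  -1  -1   1 ]
Right block of [I | A^{-1}] is the inverse:
[ 7/3   0  -2/3 ]
[  -1  -1     1 ]
[   1  -1   1/2 ]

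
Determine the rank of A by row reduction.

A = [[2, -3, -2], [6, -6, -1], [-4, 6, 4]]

rank(A) = 2

Row reduction:
R2 <- R2 - (3)*R1:  [ 0  3  5 ]
R3 <- R3 - (-2)*R1:  [ 0  0  0 ]
Row echelon form:
[ 2  -3  -2 ]
[ 0   3   5 ]
[ 0   0   0 ]
Nonzero rows / pivot columns: 2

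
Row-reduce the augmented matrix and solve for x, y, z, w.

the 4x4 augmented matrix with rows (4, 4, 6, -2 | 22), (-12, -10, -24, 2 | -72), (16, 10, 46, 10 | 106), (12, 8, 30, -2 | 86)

Forward elimination on [A|b]:
R2 <- R2 - (-3)*R1:  [  0   2  -6  -4  -6 ]
R3 <- R3 - (4)*R1:  [  0  -6  22  18  18 ]
R4 <- R4 - (3)*R1:  [  0  -4  12   4  20 ]
R3 <- R3 - (-3)*R2:  [ 0  0  4  6  0 ]
R4 <- R4 - (-2)*R2:  [  0   0   0  -4   8 ]
Row echelon form:
[ 4  4   6  -2  |  22 ]
[ 0  2  -6  -4  |  -6 ]
[ 0  0   4   6  |   0 ]
[ 0  0   0  -4  |   8 ]
Back-substitution:
w = (8) / -4 = -2
z = (0 - (6)*(-2)) / 4 = 3
y = (-6 - (-6)*(3) - (-4)*(-2)) / 2 = 2
x = (22 - (4)*(2) - (6)*(3) - (-2)*(-2)) / 4 = -2

(-2, 2, 3, -2)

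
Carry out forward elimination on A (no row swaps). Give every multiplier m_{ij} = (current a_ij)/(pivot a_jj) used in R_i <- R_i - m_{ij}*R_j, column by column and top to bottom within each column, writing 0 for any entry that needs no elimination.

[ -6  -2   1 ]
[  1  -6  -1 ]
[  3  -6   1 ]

Forward elimination:
R2 <- R2 - (-1/6)*R1:  [     0  -19/3   -5/6 ]
R3 <- R3 - (-1/2)*R1:  [   0   -7  3/2 ]
R3 <- R3 - (21/19)*R2:  [     0      0  46/19 ]
Multipliers (in order of application): m_{21} = -1/6, m_{31} = -1/2, m_{32} = 21/19

multipliers: -1/6, -1/2, 21/19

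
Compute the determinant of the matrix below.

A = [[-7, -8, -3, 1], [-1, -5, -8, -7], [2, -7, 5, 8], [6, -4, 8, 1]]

Forward elimination:
R2 <- R2 - (1/7)*R1:  [     0  -27/7  -53/7  -50/7 ]
R3 <- R3 - (-2/7)*R1:  [     0  -65/7   29/7   58/7 ]
R4 <- R4 - (-6/7)*R1:  [     0  -76/7   38/7   13/7 ]
R3 <- R3 - (65/27)*R2:  [      0       0  604/27  688/27 ]
R4 <- R4 - (76/27)*R2:  [      0       0  722/27  593/27 ]
R4 <- R4 - (361/302)*R3:  [         0          0          0  -1283/151 ]
Upper-triangular form:
[ -7     -8      -3          1 ]
[  0  -27/7   -53/7      -50/7 ]
[  0      0  604/27     688/27 ]
[  0      0       0  -1283/151 ]
det(A) = (-1)^0 * (-7) * (-27/7) * (604/27) * (-1283/151) = -5132  (0 row swaps -> sign +1)

det(A) = -5132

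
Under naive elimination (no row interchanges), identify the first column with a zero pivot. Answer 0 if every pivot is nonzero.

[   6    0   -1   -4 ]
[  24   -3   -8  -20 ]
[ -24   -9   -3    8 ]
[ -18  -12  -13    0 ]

first zero-pivot column = 0

Naive forward elimination:
R2 <- R2 - (4)*R1:  [  0  -3  -4  -4 ]
R3 <- R3 - (-4)*R1:  [  0  -9  -7  -8 ]
R4 <- R4 - (-3)*R1:  [   0  -12  -16  -12 ]
R3 <- R3 - (3)*R2:  [ 0  0  5  4 ]
R4 <- R4 - (4)*R2:  [ 0  0  0  4 ]
All pivots nonzero; naive elimination completes without hitting a zero pivot.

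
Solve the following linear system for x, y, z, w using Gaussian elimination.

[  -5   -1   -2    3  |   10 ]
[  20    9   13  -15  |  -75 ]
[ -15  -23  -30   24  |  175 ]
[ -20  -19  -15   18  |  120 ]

(-2, -5, -5, -5)

Forward elimination on [A|b]:
R2 <- R2 - (-4)*R1:  [   0    5    5   -3  -35 ]
R3 <- R3 - (3)*R1:  [   0  -20  -24   15  145 ]
R4 <- R4 - (4)*R1:  [   0  -15   -7    6   80 ]
R3 <- R3 - (-4)*R2:  [  0   0  -4   3   5 ]
R4 <- R4 - (-3)*R2:  [   0    0    8   -3  -25 ]
R4 <- R4 - (-2)*R3:  [   0    0    0    3  -15 ]
Row echelon form:
[ -5  -1  -2   3  |   10 ]
[  0   5   5  -3  |  -35 ]
[  0   0  -4   3  |    5 ]
[  0   0   0   3  |  -15 ]
Back-substitution:
w = (-15) / 3 = -5
z = (5 - (3)*(-5)) / -4 = -5
y = (-35 - (5)*(-5) - (-3)*(-5)) / 5 = -5
x = (10 - (-1)*(-5) - (-2)*(-5) - (3)*(-5)) / -5 = -2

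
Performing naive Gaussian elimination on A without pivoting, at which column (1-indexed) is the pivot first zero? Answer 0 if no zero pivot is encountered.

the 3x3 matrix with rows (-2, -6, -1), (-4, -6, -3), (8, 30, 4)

Naive forward elimination:
R2 <- R2 - (2)*R1:  [  0   6  -1 ]
R3 <- R3 - (-4)*R1:  [ 0  6  0 ]
R3 <- R3 - (1)*R2:  [ 0  0  1 ]
All pivots nonzero; naive elimination completes without hitting a zero pivot.

first zero-pivot column = 0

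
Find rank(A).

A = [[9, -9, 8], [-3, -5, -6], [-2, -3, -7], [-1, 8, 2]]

Row reduction:
R2 <- R2 - (-1/3)*R1:  [     0     -8  -10/3 ]
R3 <- R3 - (-2/9)*R1:  [     0     -5  -47/9 ]
R4 <- R4 - (-1/9)*R1:  [    0     7  26/9 ]
R3 <- R3 - (5/8)*R2:  [       0        0  -113/36 ]
R4 <- R4 - (-7/8)*R2:  [     0      0  -1/36 ]
R4 <- R4 - (1/113)*R3:  [ 0  0  0 ]
Row echelon form:
[ 9  -9        8 ]
[ 0  -8    -10/3 ]
[ 0   0  -113/36 ]
[ 0   0        0 ]
Nonzero rows / pivot columns: 3

rank(A) = 3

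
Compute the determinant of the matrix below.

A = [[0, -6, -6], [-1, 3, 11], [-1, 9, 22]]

Forward elimination:
R1 <-> R2   (pivot in column 1 was zero)
[ -1   3  11 ]
[  0  -6  -6 ]
[ -1   9  22 ]
R3 <- R3 - (1)*R1:  [  0   6  11 ]
R3 <- R3 - (-1)*R2:  [ 0  0  5 ]
Upper-triangular form:
[ -1   3  11 ]
[  0  -6  -6 ]
[  0   0   5 ]
det(A) = (-1)^1 * (-1) * (-6) * (5) = -30  (1 row swap -> sign -1)

det(A) = -30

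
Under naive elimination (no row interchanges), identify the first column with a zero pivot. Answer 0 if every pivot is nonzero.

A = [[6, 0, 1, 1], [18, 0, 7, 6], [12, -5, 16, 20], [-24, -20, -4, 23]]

first zero-pivot column = 2

Naive forward elimination:
R2 <- R2 - (3)*R1:  [ 0  0  4  3 ]
R3 <- R3 - (2)*R1:  [  0  -5  14  18 ]
R4 <- R4 - (-4)*R1:  [   0  -20    0   27 ]
Matrix at this point:
[ 6    0   1   1 ]
[ 0    0   4   3 ]
[ 0   -5  14  18 ]
[ 0  -20   0  27 ]
Pivot entry (2,2) is zero but row 3 has -5 in column 2 -> naive elimination stops; a row interchange (e.g. R2 <-> R3) would be required here.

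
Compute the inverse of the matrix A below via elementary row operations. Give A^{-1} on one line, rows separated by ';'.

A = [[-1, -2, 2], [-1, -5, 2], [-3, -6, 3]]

Gauss-Jordan on [A | I]:
R1 <- (1/-1)*R1:  [  1   2  -2  |  -1   0   0 ]
R2 <- R2 - (-1)*R1:  [  0  -3   0  |  -1   1   0 ]
R3 <- R3 - (-3)*R1:  [  0   0  -3  |  -3   0   1 ]
R2 <- (1/-3)*R2:  [    0     1     0  |   1/3  -1/3     0 ]
R1 <- R1 - (2)*R2:  [    1     0    -2  |  -5/3   2/3     0 ]
R3 <- (1/-3)*R3:  [    0     0     1  |     1     0  -1/3 ]
R1 <- R1 - (-2)*R3:  [    1     0     0  |   1/3   2/3  -2/3 ]
Right block of [I | A^{-1}] is the inverse:
[ 1/3   2/3  -2/3 ]
[ 1/3  -1/3     0 ]
[   1     0  -1/3 ]

inverse = [1/3 2/3 -2/3; 1/3 -1/3 0; 1 0 -1/3]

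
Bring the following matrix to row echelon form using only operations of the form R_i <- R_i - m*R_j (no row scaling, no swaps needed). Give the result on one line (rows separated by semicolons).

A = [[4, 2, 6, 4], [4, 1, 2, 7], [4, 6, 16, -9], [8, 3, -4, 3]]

REF = [4 2 6 4; 0 -1 -4 3; 0 0 -6 -1; 0 0 0 -6]

Forward elimination:
R2 <- R2 - (1)*R1:  [  0  -1  -4   3 ]
R3 <- R3 - (1)*R1:  [   0    4   10  -13 ]
R4 <- R4 - (2)*R1:  [   0   -1  -16   -5 ]
R3 <- R3 - (-4)*R2:  [  0   0  -6  -1 ]
R4 <- R4 - (1)*R2:  [   0    0  -12   -8 ]
R4 <- R4 - (2)*R3:  [  0   0   0  -6 ]
Row echelon form:
[ 4   2   6   4 ]
[ 0  -1  -4   3 ]
[ 0   0  -6  -1 ]
[ 0   0   0  -6 ]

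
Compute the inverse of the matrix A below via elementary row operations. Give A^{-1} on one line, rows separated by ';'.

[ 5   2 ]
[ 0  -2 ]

inverse = [1/5 1/5; 0 -1/2]

Gauss-Jordan on [A | I]:
R1 <- (1/5)*R1:  [   1  2/5  |  1/5    0 ]
R2 <- (1/-2)*R2:  [    0     1  |     0  -1/2 ]
R1 <- R1 - (2/5)*R2:  [   1    0  |  1/5  1/5 ]
Right block of [I | A^{-1}] is the inverse:
[ 1/5   1/5 ]
[   0  -1/2 ]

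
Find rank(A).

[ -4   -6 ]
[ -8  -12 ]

rank(A) = 1

Row reduction:
R2 <- R2 - (2)*R1:  [ 0  0 ]
Row echelon form:
[ -4  -6 ]
[  0   0 ]
Nonzero rows / pivot columns: 1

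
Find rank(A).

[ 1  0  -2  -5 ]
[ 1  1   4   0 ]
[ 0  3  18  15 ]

Row reduction:
R2 <- R2 - (1)*R1:  [ 0  1  6  5 ]
R3 <- R3 - (3)*R2:  [ 0  0  0  0 ]
Row echelon form:
[ 1  0  -2  -5 ]
[ 0  1   6   5 ]
[ 0  0   0   0 ]
Nonzero rows / pivot columns: 2

rank(A) = 2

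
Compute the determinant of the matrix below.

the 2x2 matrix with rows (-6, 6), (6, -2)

Forward elimination:
R2 <- R2 - (-1)*R1:  [ 0  4 ]
Upper-triangular form:
[ -6  6 ]
[  0  4 ]
det(A) = (-1)^0 * (-6) * (4) = -24  (0 row swaps -> sign +1)

det(A) = -24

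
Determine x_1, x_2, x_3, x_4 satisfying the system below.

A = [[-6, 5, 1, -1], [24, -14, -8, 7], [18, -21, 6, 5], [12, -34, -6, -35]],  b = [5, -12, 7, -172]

Forward elimination on [A|b]:
R2 <- R2 - (-4)*R1:  [  0   6  -4   3   8 ]
R3 <- R3 - (-3)*R1:  [  0  -6   9   2  22 ]
R4 <- R4 - (-2)*R1:  [    0   -24    -4   -37  -162 ]
R3 <- R3 - (-1)*R2:  [  0   0   5   5  30 ]
R4 <- R4 - (-4)*R2:  [    0     0   -20   -25  -130 ]
R4 <- R4 - (-4)*R3:  [   0    0    0   -5  -10 ]
Row echelon form:
[ -6  5   1  -1  |    5 ]
[  0  6  -4   3  |    8 ]
[  0  0   5   5  |   30 ]
[  0  0   0  -5  |  -10 ]
Back-substitution:
x_4 = (-10) / -5 = 2
x_3 = (30 - (5)*(2)) / 5 = 4
x_2 = (8 - (-4)*(4) - (3)*(2)) / 6 = 3
x_1 = (5 - (5)*(3) - (1)*(4) - (-1)*(2)) / -6 = 2

(2, 3, 4, 2)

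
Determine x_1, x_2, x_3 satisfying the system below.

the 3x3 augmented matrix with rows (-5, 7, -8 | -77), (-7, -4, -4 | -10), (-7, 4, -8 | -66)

Forward elimination on [A|b]:
R2 <- R2 - (7/5)*R1:  [     0  -69/5   36/5  489/5 ]
R3 <- R3 - (7/5)*R1:  [     0  -29/5   16/5  209/5 ]
R3 <- R3 - (29/69)*R2:  [     0      0   4/23  16/23 ]
Row echelon form:
[ -5      7    -8  |    -77 ]
[  0  -69/5  36/5  |  489/5 ]
[  0      0  4/23  |  16/23 ]
Back-substitution:
x_3 = (16/23) / (4/23) = 4
x_2 = (489/5 - (36/5)*(4)) / (-69/5) = -5
x_1 = (-77 - (7)*(-5) - (-8)*(4)) / -5 = 2

(2, -5, 4)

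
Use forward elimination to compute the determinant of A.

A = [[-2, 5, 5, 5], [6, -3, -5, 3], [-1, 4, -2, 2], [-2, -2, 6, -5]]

Forward elimination:
R2 <- R2 - (-3)*R1:  [  0  12  10  18 ]
R3 <- R3 - (1/2)*R1:  [    0   3/2  -9/2  -1/2 ]
R4 <- R4 - (1)*R1:  [   0   -7    1  -10 ]
R3 <- R3 - (1/8)*R2:  [     0      0  -23/4  -11/4 ]
R4 <- R4 - (-7/12)*R2:  [    0     0  41/6   1/2 ]
R4 <- R4 - (-82/69)*R3:  [       0        0        0  -191/69 ]
Upper-triangular form:
[ -2   5      5        5 ]
[  0  12     10       18 ]
[  0   0  -23/4    -11/4 ]
[  0   0      0  -191/69 ]
det(A) = (-1)^0 * (-2) * (12) * (-23/4) * (-191/69) = -382  (0 row swaps -> sign +1)

det(A) = -382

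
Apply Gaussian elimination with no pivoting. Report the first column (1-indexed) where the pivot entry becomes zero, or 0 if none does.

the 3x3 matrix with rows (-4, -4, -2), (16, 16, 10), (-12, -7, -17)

Naive forward elimination:
R2 <- R2 - (-4)*R1:  [ 0  0  2 ]
R3 <- R3 - (3)*R1:  [   0    5  -11 ]
Matrix at this point:
[ -4  -4   -2 ]
[  0   0    2 ]
[  0   5  -11 ]
Pivot entry (2,2) is zero but row 3 has 5 in column 2 -> naive elimination stops; a row interchange (e.g. R2 <-> R3) would be required here.

first zero-pivot column = 2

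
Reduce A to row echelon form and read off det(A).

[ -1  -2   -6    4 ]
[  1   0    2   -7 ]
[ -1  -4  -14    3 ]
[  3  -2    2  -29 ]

Forward elimination:
R2 <- R2 - (-1)*R1:  [  0  -2  -4  -3 ]
R3 <- R3 - (1)*R1:  [  0  -2  -8  -1 ]
R4 <- R4 - (-3)*R1:  [   0   -8  -16  -17 ]
R3 <- R3 - (1)*R2:  [  0   0  -4   2 ]
R4 <- R4 - (4)*R2:  [  0   0   0  -5 ]
Upper-triangular form:
[ -1  -2  -6   4 ]
[  0  -2  -4  -3 ]
[  0   0  -4   2 ]
[  0   0   0  -5 ]
det(A) = (-1)^0 * (-1) * (-2) * (-4) * (-5) = 40  (0 row swaps -> sign +1)

det(A) = 40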